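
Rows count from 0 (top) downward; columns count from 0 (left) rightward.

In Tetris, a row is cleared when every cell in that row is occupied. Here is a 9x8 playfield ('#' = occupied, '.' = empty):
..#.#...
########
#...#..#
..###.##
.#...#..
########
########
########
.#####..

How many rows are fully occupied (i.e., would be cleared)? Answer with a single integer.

Answer: 4

Derivation:
Check each row:
  row 0: 6 empty cells -> not full
  row 1: 0 empty cells -> FULL (clear)
  row 2: 5 empty cells -> not full
  row 3: 3 empty cells -> not full
  row 4: 6 empty cells -> not full
  row 5: 0 empty cells -> FULL (clear)
  row 6: 0 empty cells -> FULL (clear)
  row 7: 0 empty cells -> FULL (clear)
  row 8: 3 empty cells -> not full
Total rows cleared: 4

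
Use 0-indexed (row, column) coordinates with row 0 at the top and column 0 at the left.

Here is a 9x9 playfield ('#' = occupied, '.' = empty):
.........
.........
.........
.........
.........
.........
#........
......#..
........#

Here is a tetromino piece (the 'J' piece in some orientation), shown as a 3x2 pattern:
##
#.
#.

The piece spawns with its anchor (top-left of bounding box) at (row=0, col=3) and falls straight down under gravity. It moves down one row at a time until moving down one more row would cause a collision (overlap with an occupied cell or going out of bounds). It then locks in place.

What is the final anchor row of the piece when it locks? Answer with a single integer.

Spawn at (row=0, col=3). Try each row:
  row 0: fits
  row 1: fits
  row 2: fits
  row 3: fits
  row 4: fits
  row 5: fits
  row 6: fits
  row 7: blocked -> lock at row 6

Answer: 6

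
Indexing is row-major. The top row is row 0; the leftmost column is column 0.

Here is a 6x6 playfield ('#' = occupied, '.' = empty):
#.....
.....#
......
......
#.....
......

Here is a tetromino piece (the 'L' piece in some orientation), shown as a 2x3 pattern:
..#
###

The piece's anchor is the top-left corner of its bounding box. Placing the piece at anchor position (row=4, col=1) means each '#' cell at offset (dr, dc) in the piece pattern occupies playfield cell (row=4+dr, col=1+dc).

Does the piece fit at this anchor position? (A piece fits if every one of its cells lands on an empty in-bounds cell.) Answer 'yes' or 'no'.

Check each piece cell at anchor (4, 1):
  offset (0,2) -> (4,3): empty -> OK
  offset (1,0) -> (5,1): empty -> OK
  offset (1,1) -> (5,2): empty -> OK
  offset (1,2) -> (5,3): empty -> OK
All cells valid: yes

Answer: yes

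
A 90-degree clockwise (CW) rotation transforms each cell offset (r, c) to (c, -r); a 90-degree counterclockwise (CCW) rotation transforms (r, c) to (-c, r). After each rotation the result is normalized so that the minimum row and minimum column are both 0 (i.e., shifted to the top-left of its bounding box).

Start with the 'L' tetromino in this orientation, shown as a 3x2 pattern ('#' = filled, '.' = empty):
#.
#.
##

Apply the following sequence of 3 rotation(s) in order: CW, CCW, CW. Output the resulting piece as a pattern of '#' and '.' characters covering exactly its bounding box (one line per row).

Start:
#.
#.
##
After rotation 1 (CW):
###
#..
After rotation 2 (CCW):
#.
#.
##
After rotation 3 (CW):
###
#..

Answer: ###
#..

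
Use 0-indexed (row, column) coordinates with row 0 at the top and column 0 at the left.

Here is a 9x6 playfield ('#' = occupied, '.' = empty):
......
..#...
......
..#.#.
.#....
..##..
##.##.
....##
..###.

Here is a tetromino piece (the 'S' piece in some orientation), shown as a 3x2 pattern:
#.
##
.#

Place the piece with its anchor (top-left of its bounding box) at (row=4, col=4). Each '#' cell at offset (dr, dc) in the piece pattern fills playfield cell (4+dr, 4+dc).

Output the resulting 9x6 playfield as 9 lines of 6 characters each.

Fill (4+0,4+0) = (4,4)
Fill (4+1,4+0) = (5,4)
Fill (4+1,4+1) = (5,5)
Fill (4+2,4+1) = (6,5)

Answer: ......
..#...
......
..#.#.
.#..#.
..####
##.###
....##
..###.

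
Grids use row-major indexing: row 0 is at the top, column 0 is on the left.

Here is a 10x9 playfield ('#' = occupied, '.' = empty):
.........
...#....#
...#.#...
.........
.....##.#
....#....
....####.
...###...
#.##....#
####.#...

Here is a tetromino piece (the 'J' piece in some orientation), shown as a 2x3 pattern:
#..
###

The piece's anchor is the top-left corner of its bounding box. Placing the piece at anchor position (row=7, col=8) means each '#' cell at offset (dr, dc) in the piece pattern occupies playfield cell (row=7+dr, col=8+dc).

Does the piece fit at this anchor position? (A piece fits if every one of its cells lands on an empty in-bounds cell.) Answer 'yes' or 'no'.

Check each piece cell at anchor (7, 8):
  offset (0,0) -> (7,8): empty -> OK
  offset (1,0) -> (8,8): occupied ('#') -> FAIL
  offset (1,1) -> (8,9): out of bounds -> FAIL
  offset (1,2) -> (8,10): out of bounds -> FAIL
All cells valid: no

Answer: no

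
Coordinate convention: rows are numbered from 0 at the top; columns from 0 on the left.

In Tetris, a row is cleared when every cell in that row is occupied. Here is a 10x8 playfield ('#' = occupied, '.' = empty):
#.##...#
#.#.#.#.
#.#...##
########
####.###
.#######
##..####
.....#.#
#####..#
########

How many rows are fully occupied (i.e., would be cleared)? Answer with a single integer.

Answer: 2

Derivation:
Check each row:
  row 0: 4 empty cells -> not full
  row 1: 4 empty cells -> not full
  row 2: 4 empty cells -> not full
  row 3: 0 empty cells -> FULL (clear)
  row 4: 1 empty cell -> not full
  row 5: 1 empty cell -> not full
  row 6: 2 empty cells -> not full
  row 7: 6 empty cells -> not full
  row 8: 2 empty cells -> not full
  row 9: 0 empty cells -> FULL (clear)
Total rows cleared: 2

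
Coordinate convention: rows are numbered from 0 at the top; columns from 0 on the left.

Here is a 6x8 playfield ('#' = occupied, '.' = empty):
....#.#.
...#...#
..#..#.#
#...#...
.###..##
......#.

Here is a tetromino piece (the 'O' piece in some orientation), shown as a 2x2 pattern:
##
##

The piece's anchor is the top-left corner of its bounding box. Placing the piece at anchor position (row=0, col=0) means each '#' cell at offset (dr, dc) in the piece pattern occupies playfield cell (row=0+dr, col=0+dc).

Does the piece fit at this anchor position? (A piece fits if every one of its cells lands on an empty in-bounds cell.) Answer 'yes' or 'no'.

Answer: yes

Derivation:
Check each piece cell at anchor (0, 0):
  offset (0,0) -> (0,0): empty -> OK
  offset (0,1) -> (0,1): empty -> OK
  offset (1,0) -> (1,0): empty -> OK
  offset (1,1) -> (1,1): empty -> OK
All cells valid: yes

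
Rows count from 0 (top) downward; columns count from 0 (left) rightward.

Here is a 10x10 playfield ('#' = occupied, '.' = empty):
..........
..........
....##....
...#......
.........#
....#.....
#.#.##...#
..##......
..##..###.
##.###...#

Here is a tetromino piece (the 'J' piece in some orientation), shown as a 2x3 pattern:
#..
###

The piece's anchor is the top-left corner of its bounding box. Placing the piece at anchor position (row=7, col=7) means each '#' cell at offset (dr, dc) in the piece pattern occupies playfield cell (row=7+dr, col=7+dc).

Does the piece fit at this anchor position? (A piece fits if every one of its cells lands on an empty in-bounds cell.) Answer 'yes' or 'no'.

Check each piece cell at anchor (7, 7):
  offset (0,0) -> (7,7): empty -> OK
  offset (1,0) -> (8,7): occupied ('#') -> FAIL
  offset (1,1) -> (8,8): occupied ('#') -> FAIL
  offset (1,2) -> (8,9): empty -> OK
All cells valid: no

Answer: no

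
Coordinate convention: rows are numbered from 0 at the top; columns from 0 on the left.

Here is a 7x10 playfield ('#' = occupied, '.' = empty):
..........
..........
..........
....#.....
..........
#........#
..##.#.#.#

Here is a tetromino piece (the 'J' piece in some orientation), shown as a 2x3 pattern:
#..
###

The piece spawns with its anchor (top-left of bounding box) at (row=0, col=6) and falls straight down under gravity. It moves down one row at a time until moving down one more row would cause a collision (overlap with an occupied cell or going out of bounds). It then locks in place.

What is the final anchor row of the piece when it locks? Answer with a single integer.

Spawn at (row=0, col=6). Try each row:
  row 0: fits
  row 1: fits
  row 2: fits
  row 3: fits
  row 4: fits
  row 5: blocked -> lock at row 4

Answer: 4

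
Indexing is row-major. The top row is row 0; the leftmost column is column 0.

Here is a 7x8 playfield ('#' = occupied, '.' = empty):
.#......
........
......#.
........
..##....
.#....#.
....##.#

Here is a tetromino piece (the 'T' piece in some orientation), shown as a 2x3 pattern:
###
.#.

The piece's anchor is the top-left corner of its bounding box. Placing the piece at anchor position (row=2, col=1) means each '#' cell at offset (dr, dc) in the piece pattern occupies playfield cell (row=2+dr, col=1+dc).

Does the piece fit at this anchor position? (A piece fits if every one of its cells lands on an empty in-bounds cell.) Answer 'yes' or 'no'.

Check each piece cell at anchor (2, 1):
  offset (0,0) -> (2,1): empty -> OK
  offset (0,1) -> (2,2): empty -> OK
  offset (0,2) -> (2,3): empty -> OK
  offset (1,1) -> (3,2): empty -> OK
All cells valid: yes

Answer: yes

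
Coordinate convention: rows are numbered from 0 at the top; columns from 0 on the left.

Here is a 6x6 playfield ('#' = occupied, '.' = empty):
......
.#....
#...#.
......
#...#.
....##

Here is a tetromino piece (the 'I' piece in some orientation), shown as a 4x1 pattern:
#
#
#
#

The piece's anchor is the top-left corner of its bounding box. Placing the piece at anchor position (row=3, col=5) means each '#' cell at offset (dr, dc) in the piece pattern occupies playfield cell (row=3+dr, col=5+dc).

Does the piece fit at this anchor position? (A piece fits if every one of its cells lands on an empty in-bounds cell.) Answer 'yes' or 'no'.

Check each piece cell at anchor (3, 5):
  offset (0,0) -> (3,5): empty -> OK
  offset (1,0) -> (4,5): empty -> OK
  offset (2,0) -> (5,5): occupied ('#') -> FAIL
  offset (3,0) -> (6,5): out of bounds -> FAIL
All cells valid: no

Answer: no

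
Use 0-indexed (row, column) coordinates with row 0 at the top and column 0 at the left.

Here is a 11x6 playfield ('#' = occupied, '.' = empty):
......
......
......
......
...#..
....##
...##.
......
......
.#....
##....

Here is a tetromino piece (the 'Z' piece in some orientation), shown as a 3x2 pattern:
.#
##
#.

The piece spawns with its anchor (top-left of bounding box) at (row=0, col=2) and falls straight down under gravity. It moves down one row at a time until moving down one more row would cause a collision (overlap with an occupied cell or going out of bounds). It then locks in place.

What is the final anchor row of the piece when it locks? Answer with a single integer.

Answer: 2

Derivation:
Spawn at (row=0, col=2). Try each row:
  row 0: fits
  row 1: fits
  row 2: fits
  row 3: blocked -> lock at row 2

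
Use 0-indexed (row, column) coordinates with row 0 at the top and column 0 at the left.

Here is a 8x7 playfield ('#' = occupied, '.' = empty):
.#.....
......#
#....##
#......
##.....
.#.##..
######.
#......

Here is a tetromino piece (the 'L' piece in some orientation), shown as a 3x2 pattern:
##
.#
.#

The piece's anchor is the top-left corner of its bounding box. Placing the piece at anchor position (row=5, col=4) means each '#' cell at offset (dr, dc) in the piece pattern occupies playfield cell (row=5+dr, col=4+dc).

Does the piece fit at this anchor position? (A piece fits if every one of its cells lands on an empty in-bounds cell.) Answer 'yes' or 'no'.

Answer: no

Derivation:
Check each piece cell at anchor (5, 4):
  offset (0,0) -> (5,4): occupied ('#') -> FAIL
  offset (0,1) -> (5,5): empty -> OK
  offset (1,1) -> (6,5): occupied ('#') -> FAIL
  offset (2,1) -> (7,5): empty -> OK
All cells valid: no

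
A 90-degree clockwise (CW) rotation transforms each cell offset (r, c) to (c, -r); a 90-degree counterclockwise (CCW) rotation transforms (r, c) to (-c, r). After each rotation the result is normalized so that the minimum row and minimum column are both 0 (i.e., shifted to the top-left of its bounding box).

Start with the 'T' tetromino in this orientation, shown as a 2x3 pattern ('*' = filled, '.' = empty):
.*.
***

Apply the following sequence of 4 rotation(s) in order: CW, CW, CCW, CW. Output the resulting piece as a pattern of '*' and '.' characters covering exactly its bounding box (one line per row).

Answer: ***
.*.

Derivation:
Start:
.*.
***
After rotation 1 (CW):
*.
**
*.
After rotation 2 (CW):
***
.*.
After rotation 3 (CCW):
*.
**
*.
After rotation 4 (CW):
***
.*.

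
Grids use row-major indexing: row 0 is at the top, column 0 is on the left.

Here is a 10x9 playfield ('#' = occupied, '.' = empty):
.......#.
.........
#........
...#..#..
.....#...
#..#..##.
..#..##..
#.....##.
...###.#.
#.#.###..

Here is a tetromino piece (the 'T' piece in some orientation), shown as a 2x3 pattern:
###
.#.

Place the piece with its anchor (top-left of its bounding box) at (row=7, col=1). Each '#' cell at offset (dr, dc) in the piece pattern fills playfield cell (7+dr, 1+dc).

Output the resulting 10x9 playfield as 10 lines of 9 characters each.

Fill (7+0,1+0) = (7,1)
Fill (7+0,1+1) = (7,2)
Fill (7+0,1+2) = (7,3)
Fill (7+1,1+1) = (8,2)

Answer: .......#.
.........
#........
...#..#..
.....#...
#..#..##.
..#..##..
####..##.
..####.#.
#.#.###..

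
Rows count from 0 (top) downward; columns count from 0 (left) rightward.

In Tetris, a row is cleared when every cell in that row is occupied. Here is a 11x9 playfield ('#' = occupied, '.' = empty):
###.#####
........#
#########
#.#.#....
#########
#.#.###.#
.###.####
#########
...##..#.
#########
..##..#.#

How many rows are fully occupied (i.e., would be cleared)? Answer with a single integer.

Check each row:
  row 0: 1 empty cell -> not full
  row 1: 8 empty cells -> not full
  row 2: 0 empty cells -> FULL (clear)
  row 3: 6 empty cells -> not full
  row 4: 0 empty cells -> FULL (clear)
  row 5: 3 empty cells -> not full
  row 6: 2 empty cells -> not full
  row 7: 0 empty cells -> FULL (clear)
  row 8: 6 empty cells -> not full
  row 9: 0 empty cells -> FULL (clear)
  row 10: 5 empty cells -> not full
Total rows cleared: 4

Answer: 4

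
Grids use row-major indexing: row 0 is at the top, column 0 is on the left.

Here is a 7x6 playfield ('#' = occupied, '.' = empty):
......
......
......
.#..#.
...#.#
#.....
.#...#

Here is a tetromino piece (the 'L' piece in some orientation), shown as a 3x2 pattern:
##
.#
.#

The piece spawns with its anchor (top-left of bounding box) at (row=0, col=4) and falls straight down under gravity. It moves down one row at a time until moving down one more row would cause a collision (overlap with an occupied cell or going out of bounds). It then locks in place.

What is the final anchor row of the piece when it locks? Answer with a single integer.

Spawn at (row=0, col=4). Try each row:
  row 0: fits
  row 1: fits
  row 2: blocked -> lock at row 1

Answer: 1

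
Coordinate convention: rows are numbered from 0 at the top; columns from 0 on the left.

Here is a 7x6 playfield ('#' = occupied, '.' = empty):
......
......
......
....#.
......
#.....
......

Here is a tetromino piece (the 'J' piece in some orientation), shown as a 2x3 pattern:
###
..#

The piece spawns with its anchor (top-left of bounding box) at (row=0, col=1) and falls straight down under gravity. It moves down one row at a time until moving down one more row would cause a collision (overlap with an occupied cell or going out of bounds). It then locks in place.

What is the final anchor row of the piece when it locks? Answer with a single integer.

Spawn at (row=0, col=1). Try each row:
  row 0: fits
  row 1: fits
  row 2: fits
  row 3: fits
  row 4: fits
  row 5: fits
  row 6: blocked -> lock at row 5

Answer: 5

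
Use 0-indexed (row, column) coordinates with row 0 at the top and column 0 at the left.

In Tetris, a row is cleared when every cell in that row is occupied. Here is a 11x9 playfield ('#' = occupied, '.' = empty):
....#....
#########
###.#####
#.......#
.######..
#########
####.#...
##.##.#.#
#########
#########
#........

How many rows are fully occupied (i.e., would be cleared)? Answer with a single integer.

Check each row:
  row 0: 8 empty cells -> not full
  row 1: 0 empty cells -> FULL (clear)
  row 2: 1 empty cell -> not full
  row 3: 7 empty cells -> not full
  row 4: 3 empty cells -> not full
  row 5: 0 empty cells -> FULL (clear)
  row 6: 4 empty cells -> not full
  row 7: 3 empty cells -> not full
  row 8: 0 empty cells -> FULL (clear)
  row 9: 0 empty cells -> FULL (clear)
  row 10: 8 empty cells -> not full
Total rows cleared: 4

Answer: 4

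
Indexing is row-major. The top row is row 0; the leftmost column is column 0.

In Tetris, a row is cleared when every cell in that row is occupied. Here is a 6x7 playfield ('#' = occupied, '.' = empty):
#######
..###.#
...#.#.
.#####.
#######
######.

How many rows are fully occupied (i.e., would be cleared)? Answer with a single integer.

Answer: 2

Derivation:
Check each row:
  row 0: 0 empty cells -> FULL (clear)
  row 1: 3 empty cells -> not full
  row 2: 5 empty cells -> not full
  row 3: 2 empty cells -> not full
  row 4: 0 empty cells -> FULL (clear)
  row 5: 1 empty cell -> not full
Total rows cleared: 2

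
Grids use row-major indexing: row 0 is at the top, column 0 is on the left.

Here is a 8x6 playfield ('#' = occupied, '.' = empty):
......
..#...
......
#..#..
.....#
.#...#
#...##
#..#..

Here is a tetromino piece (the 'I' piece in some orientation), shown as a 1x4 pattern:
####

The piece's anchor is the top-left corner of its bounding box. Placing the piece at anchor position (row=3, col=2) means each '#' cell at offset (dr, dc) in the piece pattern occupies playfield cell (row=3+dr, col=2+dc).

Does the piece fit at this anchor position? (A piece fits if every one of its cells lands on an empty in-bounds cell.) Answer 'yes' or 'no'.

Check each piece cell at anchor (3, 2):
  offset (0,0) -> (3,2): empty -> OK
  offset (0,1) -> (3,3): occupied ('#') -> FAIL
  offset (0,2) -> (3,4): empty -> OK
  offset (0,3) -> (3,5): empty -> OK
All cells valid: no

Answer: no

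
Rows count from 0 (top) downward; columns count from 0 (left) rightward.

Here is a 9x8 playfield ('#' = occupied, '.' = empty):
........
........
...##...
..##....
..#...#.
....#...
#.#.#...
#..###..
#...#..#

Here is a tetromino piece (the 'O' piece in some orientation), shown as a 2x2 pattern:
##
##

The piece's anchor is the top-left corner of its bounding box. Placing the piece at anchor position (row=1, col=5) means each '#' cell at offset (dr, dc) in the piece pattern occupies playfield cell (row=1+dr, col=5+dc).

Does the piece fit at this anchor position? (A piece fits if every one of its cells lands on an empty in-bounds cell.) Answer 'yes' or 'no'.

Answer: yes

Derivation:
Check each piece cell at anchor (1, 5):
  offset (0,0) -> (1,5): empty -> OK
  offset (0,1) -> (1,6): empty -> OK
  offset (1,0) -> (2,5): empty -> OK
  offset (1,1) -> (2,6): empty -> OK
All cells valid: yes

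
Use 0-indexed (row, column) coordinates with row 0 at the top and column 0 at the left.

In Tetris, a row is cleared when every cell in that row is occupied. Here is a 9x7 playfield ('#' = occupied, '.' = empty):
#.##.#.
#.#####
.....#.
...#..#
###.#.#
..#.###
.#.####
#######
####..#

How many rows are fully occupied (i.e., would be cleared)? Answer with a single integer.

Answer: 1

Derivation:
Check each row:
  row 0: 3 empty cells -> not full
  row 1: 1 empty cell -> not full
  row 2: 6 empty cells -> not full
  row 3: 5 empty cells -> not full
  row 4: 2 empty cells -> not full
  row 5: 3 empty cells -> not full
  row 6: 2 empty cells -> not full
  row 7: 0 empty cells -> FULL (clear)
  row 8: 2 empty cells -> not full
Total rows cleared: 1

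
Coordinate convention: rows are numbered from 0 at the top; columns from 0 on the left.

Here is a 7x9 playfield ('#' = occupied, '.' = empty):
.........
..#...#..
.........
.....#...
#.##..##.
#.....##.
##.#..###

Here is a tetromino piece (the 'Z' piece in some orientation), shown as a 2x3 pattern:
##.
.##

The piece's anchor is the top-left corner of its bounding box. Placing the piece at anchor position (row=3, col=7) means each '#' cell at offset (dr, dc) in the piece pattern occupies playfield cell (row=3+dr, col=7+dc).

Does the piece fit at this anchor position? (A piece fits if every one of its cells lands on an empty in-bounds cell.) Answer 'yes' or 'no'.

Answer: no

Derivation:
Check each piece cell at anchor (3, 7):
  offset (0,0) -> (3,7): empty -> OK
  offset (0,1) -> (3,8): empty -> OK
  offset (1,1) -> (4,8): empty -> OK
  offset (1,2) -> (4,9): out of bounds -> FAIL
All cells valid: no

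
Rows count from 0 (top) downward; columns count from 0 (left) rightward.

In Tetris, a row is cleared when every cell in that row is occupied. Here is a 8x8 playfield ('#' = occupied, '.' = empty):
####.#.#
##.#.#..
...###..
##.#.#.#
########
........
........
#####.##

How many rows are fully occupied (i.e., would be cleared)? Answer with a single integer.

Answer: 1

Derivation:
Check each row:
  row 0: 2 empty cells -> not full
  row 1: 4 empty cells -> not full
  row 2: 5 empty cells -> not full
  row 3: 3 empty cells -> not full
  row 4: 0 empty cells -> FULL (clear)
  row 5: 8 empty cells -> not full
  row 6: 8 empty cells -> not full
  row 7: 1 empty cell -> not full
Total rows cleared: 1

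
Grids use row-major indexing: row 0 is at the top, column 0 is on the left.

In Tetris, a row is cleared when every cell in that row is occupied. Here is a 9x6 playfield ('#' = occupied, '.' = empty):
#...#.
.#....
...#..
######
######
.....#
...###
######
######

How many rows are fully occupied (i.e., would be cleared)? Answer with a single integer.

Answer: 4

Derivation:
Check each row:
  row 0: 4 empty cells -> not full
  row 1: 5 empty cells -> not full
  row 2: 5 empty cells -> not full
  row 3: 0 empty cells -> FULL (clear)
  row 4: 0 empty cells -> FULL (clear)
  row 5: 5 empty cells -> not full
  row 6: 3 empty cells -> not full
  row 7: 0 empty cells -> FULL (clear)
  row 8: 0 empty cells -> FULL (clear)
Total rows cleared: 4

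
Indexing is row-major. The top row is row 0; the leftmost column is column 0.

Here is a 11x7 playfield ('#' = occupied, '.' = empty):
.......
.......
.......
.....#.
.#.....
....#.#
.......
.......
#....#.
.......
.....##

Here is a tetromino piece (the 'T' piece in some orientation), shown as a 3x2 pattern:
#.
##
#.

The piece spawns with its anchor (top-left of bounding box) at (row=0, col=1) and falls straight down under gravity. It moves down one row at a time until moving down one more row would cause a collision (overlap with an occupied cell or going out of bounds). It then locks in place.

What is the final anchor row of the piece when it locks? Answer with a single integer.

Answer: 1

Derivation:
Spawn at (row=0, col=1). Try each row:
  row 0: fits
  row 1: fits
  row 2: blocked -> lock at row 1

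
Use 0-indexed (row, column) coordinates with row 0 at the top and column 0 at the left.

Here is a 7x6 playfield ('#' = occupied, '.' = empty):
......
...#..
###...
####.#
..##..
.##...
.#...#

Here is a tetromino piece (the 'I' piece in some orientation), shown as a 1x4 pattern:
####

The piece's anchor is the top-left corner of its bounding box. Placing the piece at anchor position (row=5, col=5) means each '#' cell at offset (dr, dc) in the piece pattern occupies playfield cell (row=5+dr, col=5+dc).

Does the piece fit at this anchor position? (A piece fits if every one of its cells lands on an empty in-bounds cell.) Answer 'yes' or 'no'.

Answer: no

Derivation:
Check each piece cell at anchor (5, 5):
  offset (0,0) -> (5,5): empty -> OK
  offset (0,1) -> (5,6): out of bounds -> FAIL
  offset (0,2) -> (5,7): out of bounds -> FAIL
  offset (0,3) -> (5,8): out of bounds -> FAIL
All cells valid: no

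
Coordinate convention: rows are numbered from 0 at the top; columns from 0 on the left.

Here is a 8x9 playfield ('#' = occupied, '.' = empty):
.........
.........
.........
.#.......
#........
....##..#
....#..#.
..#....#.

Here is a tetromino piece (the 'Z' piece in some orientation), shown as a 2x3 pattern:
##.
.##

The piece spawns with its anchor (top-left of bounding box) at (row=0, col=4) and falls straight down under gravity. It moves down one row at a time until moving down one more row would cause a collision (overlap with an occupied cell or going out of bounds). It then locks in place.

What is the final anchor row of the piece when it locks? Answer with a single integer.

Spawn at (row=0, col=4). Try each row:
  row 0: fits
  row 1: fits
  row 2: fits
  row 3: fits
  row 4: blocked -> lock at row 3

Answer: 3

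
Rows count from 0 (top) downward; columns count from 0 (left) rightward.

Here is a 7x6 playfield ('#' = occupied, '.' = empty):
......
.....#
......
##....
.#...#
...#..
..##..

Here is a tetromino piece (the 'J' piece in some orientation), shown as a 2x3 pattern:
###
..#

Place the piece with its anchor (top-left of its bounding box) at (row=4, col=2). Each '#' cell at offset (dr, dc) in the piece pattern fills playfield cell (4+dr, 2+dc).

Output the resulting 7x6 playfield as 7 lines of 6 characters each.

Answer: ......
.....#
......
##....
.#####
...##.
..##..

Derivation:
Fill (4+0,2+0) = (4,2)
Fill (4+0,2+1) = (4,3)
Fill (4+0,2+2) = (4,4)
Fill (4+1,2+2) = (5,4)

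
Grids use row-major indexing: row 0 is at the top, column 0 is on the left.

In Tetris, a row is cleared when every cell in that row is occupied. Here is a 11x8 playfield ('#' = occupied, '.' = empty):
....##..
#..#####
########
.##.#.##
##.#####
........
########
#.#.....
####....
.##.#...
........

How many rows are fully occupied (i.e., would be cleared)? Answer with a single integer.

Answer: 2

Derivation:
Check each row:
  row 0: 6 empty cells -> not full
  row 1: 2 empty cells -> not full
  row 2: 0 empty cells -> FULL (clear)
  row 3: 3 empty cells -> not full
  row 4: 1 empty cell -> not full
  row 5: 8 empty cells -> not full
  row 6: 0 empty cells -> FULL (clear)
  row 7: 6 empty cells -> not full
  row 8: 4 empty cells -> not full
  row 9: 5 empty cells -> not full
  row 10: 8 empty cells -> not full
Total rows cleared: 2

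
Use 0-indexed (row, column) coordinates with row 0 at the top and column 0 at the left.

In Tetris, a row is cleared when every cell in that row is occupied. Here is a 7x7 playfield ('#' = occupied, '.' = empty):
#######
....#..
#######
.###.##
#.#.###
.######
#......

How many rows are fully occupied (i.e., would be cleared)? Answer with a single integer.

Check each row:
  row 0: 0 empty cells -> FULL (clear)
  row 1: 6 empty cells -> not full
  row 2: 0 empty cells -> FULL (clear)
  row 3: 2 empty cells -> not full
  row 4: 2 empty cells -> not full
  row 5: 1 empty cell -> not full
  row 6: 6 empty cells -> not full
Total rows cleared: 2

Answer: 2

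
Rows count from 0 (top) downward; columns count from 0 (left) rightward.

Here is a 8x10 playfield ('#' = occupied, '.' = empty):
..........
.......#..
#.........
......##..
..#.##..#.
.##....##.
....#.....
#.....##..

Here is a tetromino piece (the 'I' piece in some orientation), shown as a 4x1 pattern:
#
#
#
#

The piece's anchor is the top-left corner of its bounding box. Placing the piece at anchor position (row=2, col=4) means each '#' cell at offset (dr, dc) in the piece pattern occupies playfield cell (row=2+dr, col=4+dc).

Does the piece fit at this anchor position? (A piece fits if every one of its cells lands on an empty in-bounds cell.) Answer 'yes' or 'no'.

Check each piece cell at anchor (2, 4):
  offset (0,0) -> (2,4): empty -> OK
  offset (1,0) -> (3,4): empty -> OK
  offset (2,0) -> (4,4): occupied ('#') -> FAIL
  offset (3,0) -> (5,4): empty -> OK
All cells valid: no

Answer: no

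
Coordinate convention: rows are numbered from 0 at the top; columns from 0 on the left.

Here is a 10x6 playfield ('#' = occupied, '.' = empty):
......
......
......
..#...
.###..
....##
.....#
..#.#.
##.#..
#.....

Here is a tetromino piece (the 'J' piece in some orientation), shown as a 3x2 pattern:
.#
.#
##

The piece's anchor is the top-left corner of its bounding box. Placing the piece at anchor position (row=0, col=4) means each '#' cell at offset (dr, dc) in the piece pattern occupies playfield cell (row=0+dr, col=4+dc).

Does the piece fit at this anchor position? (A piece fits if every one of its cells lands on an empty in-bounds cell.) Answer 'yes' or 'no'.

Check each piece cell at anchor (0, 4):
  offset (0,1) -> (0,5): empty -> OK
  offset (1,1) -> (1,5): empty -> OK
  offset (2,0) -> (2,4): empty -> OK
  offset (2,1) -> (2,5): empty -> OK
All cells valid: yes

Answer: yes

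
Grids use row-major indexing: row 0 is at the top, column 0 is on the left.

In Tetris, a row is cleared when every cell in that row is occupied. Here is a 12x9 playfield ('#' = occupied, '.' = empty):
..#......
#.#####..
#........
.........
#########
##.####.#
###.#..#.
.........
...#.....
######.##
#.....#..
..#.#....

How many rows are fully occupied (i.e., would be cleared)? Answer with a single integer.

Answer: 1

Derivation:
Check each row:
  row 0: 8 empty cells -> not full
  row 1: 3 empty cells -> not full
  row 2: 8 empty cells -> not full
  row 3: 9 empty cells -> not full
  row 4: 0 empty cells -> FULL (clear)
  row 5: 2 empty cells -> not full
  row 6: 4 empty cells -> not full
  row 7: 9 empty cells -> not full
  row 8: 8 empty cells -> not full
  row 9: 1 empty cell -> not full
  row 10: 7 empty cells -> not full
  row 11: 7 empty cells -> not full
Total rows cleared: 1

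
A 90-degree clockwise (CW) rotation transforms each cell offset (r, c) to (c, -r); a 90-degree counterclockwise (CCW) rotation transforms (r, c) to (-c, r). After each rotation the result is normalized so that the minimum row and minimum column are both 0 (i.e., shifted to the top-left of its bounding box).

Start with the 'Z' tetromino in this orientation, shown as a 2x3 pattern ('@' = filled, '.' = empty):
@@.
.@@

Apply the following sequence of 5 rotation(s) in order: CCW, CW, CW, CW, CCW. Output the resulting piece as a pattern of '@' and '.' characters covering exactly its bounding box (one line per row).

Start:
@@.
.@@
After rotation 1 (CCW):
.@
@@
@.
After rotation 2 (CW):
@@.
.@@
After rotation 3 (CW):
.@
@@
@.
After rotation 4 (CW):
@@.
.@@
After rotation 5 (CCW):
.@
@@
@.

Answer: .@
@@
@.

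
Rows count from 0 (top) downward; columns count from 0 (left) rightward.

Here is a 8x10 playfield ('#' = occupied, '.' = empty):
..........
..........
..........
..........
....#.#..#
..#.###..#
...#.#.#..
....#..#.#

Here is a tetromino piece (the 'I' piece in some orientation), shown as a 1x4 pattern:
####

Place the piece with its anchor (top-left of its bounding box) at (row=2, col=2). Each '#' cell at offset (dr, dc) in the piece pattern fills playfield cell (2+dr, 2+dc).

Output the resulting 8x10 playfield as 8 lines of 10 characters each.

Fill (2+0,2+0) = (2,2)
Fill (2+0,2+1) = (2,3)
Fill (2+0,2+2) = (2,4)
Fill (2+0,2+3) = (2,5)

Answer: ..........
..........
..####....
..........
....#.#..#
..#.###..#
...#.#.#..
....#..#.#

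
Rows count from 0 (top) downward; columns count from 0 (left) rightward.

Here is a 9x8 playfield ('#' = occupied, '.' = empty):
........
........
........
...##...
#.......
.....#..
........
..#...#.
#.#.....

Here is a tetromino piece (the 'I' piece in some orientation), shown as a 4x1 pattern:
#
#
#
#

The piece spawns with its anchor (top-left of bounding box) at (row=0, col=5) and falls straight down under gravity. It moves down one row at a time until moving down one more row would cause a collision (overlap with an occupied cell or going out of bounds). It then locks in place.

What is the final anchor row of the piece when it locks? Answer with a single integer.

Spawn at (row=0, col=5). Try each row:
  row 0: fits
  row 1: fits
  row 2: blocked -> lock at row 1

Answer: 1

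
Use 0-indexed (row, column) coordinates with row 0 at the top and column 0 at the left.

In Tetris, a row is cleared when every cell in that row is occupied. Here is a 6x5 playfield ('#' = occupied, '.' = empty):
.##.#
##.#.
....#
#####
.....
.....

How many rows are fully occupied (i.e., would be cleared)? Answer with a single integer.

Check each row:
  row 0: 2 empty cells -> not full
  row 1: 2 empty cells -> not full
  row 2: 4 empty cells -> not full
  row 3: 0 empty cells -> FULL (clear)
  row 4: 5 empty cells -> not full
  row 5: 5 empty cells -> not full
Total rows cleared: 1

Answer: 1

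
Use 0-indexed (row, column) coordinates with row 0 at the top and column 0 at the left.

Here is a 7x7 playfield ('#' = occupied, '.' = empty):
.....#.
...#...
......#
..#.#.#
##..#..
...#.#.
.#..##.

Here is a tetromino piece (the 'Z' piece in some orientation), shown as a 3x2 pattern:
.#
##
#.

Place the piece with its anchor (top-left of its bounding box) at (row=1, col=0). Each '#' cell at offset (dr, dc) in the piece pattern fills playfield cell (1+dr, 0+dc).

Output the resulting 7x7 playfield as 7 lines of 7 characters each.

Fill (1+0,0+1) = (1,1)
Fill (1+1,0+0) = (2,0)
Fill (1+1,0+1) = (2,1)
Fill (1+2,0+0) = (3,0)

Answer: .....#.
.#.#...
##....#
#.#.#.#
##..#..
...#.#.
.#..##.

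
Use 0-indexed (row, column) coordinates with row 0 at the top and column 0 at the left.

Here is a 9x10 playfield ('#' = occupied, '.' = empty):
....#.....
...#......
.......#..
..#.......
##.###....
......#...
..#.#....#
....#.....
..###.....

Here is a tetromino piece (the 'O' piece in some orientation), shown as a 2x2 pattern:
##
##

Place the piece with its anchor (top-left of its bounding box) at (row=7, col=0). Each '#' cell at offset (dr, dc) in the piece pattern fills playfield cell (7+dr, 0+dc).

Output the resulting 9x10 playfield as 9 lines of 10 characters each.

Answer: ....#.....
...#......
.......#..
..#.......
##.###....
......#...
..#.#....#
##..#.....
#####.....

Derivation:
Fill (7+0,0+0) = (7,0)
Fill (7+0,0+1) = (7,1)
Fill (7+1,0+0) = (8,0)
Fill (7+1,0+1) = (8,1)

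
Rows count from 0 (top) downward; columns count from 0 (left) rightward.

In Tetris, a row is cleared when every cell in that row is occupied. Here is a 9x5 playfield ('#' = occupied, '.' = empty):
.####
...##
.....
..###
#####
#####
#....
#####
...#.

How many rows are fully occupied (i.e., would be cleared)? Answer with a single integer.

Check each row:
  row 0: 1 empty cell -> not full
  row 1: 3 empty cells -> not full
  row 2: 5 empty cells -> not full
  row 3: 2 empty cells -> not full
  row 4: 0 empty cells -> FULL (clear)
  row 5: 0 empty cells -> FULL (clear)
  row 6: 4 empty cells -> not full
  row 7: 0 empty cells -> FULL (clear)
  row 8: 4 empty cells -> not full
Total rows cleared: 3

Answer: 3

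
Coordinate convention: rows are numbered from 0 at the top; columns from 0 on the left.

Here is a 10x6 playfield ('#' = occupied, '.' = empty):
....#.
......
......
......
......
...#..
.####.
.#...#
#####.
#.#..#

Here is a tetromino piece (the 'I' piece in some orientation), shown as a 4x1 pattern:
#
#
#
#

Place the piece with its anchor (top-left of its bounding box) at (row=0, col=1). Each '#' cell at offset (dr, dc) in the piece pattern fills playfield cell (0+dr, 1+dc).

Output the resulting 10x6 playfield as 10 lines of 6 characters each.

Answer: .#..#.
.#....
.#....
.#....
......
...#..
.####.
.#...#
#####.
#.#..#

Derivation:
Fill (0+0,1+0) = (0,1)
Fill (0+1,1+0) = (1,1)
Fill (0+2,1+0) = (2,1)
Fill (0+3,1+0) = (3,1)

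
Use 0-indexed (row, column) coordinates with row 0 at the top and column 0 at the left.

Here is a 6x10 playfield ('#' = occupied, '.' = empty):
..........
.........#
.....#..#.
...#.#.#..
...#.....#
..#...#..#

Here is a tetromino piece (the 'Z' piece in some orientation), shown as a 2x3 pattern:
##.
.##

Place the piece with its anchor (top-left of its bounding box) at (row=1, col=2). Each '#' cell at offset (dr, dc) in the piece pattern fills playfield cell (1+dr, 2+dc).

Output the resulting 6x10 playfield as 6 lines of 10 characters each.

Fill (1+0,2+0) = (1,2)
Fill (1+0,2+1) = (1,3)
Fill (1+1,2+1) = (2,3)
Fill (1+1,2+2) = (2,4)

Answer: ..........
..##.....#
...###..#.
...#.#.#..
...#.....#
..#...#..#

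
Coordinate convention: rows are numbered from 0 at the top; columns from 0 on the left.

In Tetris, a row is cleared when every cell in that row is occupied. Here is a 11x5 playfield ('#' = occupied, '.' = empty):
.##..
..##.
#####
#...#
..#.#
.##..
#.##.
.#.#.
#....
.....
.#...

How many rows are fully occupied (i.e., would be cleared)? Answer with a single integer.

Check each row:
  row 0: 3 empty cells -> not full
  row 1: 3 empty cells -> not full
  row 2: 0 empty cells -> FULL (clear)
  row 3: 3 empty cells -> not full
  row 4: 3 empty cells -> not full
  row 5: 3 empty cells -> not full
  row 6: 2 empty cells -> not full
  row 7: 3 empty cells -> not full
  row 8: 4 empty cells -> not full
  row 9: 5 empty cells -> not full
  row 10: 4 empty cells -> not full
Total rows cleared: 1

Answer: 1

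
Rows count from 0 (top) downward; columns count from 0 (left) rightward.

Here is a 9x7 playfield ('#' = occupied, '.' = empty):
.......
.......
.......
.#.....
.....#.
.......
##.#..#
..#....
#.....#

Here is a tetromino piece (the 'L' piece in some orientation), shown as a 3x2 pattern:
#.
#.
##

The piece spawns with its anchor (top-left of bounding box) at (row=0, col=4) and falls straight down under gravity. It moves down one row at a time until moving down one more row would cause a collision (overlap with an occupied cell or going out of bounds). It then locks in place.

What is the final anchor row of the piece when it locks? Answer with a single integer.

Spawn at (row=0, col=4). Try each row:
  row 0: fits
  row 1: fits
  row 2: blocked -> lock at row 1

Answer: 1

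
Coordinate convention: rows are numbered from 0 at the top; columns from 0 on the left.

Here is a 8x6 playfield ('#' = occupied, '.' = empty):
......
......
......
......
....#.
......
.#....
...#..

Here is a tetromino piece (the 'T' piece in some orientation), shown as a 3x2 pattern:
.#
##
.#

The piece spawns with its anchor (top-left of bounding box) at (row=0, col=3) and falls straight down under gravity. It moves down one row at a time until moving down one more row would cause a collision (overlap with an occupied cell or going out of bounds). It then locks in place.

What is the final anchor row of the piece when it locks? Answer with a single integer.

Answer: 1

Derivation:
Spawn at (row=0, col=3). Try each row:
  row 0: fits
  row 1: fits
  row 2: blocked -> lock at row 1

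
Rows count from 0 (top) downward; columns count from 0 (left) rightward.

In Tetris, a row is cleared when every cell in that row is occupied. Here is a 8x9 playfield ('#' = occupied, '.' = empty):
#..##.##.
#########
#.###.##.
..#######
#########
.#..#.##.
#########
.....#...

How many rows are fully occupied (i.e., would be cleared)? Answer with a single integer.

Answer: 3

Derivation:
Check each row:
  row 0: 4 empty cells -> not full
  row 1: 0 empty cells -> FULL (clear)
  row 2: 3 empty cells -> not full
  row 3: 2 empty cells -> not full
  row 4: 0 empty cells -> FULL (clear)
  row 5: 5 empty cells -> not full
  row 6: 0 empty cells -> FULL (clear)
  row 7: 8 empty cells -> not full
Total rows cleared: 3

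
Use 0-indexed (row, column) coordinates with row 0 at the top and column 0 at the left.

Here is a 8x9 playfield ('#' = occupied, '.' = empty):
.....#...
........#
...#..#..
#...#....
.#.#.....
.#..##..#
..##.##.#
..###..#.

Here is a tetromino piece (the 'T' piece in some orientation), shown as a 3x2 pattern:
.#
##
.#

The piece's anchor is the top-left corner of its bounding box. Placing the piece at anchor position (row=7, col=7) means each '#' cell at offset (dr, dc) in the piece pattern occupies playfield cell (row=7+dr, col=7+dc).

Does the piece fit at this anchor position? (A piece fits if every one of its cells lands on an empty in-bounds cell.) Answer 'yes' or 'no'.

Answer: no

Derivation:
Check each piece cell at anchor (7, 7):
  offset (0,1) -> (7,8): empty -> OK
  offset (1,0) -> (8,7): out of bounds -> FAIL
  offset (1,1) -> (8,8): out of bounds -> FAIL
  offset (2,1) -> (9,8): out of bounds -> FAIL
All cells valid: no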